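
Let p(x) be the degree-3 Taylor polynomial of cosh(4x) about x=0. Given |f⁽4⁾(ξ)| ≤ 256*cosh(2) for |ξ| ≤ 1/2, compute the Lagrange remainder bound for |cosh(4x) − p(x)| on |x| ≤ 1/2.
2*cosh(2)/3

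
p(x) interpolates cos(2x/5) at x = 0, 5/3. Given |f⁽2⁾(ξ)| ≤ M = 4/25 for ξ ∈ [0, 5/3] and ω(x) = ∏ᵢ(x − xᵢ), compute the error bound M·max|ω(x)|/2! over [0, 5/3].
1/18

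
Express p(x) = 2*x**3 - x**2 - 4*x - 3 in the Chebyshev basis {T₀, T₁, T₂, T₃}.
(-7/2)T₀ + (-5/2)T₁ + (-1/2)T₂ + (1/2)T₃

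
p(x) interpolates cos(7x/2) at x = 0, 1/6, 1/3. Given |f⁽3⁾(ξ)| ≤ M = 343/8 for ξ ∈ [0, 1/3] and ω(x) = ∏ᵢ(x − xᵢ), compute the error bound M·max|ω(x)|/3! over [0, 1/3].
343*sqrt(3)/46656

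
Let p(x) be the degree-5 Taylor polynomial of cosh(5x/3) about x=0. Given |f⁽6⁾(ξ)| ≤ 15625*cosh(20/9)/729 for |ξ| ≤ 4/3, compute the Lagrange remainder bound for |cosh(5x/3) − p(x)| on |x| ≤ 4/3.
800000*cosh(20/9)/4782969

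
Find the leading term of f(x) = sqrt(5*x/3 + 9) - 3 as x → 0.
5*x/18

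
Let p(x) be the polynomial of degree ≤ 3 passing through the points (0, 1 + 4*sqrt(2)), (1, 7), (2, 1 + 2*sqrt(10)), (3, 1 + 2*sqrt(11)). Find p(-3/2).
-559/8 - 35*sqrt(11)/8 + 105*sqrt(2)/4 + 135*sqrt(10)/8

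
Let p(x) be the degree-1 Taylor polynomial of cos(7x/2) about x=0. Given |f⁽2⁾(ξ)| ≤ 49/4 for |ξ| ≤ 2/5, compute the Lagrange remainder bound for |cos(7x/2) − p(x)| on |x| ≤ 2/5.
49/50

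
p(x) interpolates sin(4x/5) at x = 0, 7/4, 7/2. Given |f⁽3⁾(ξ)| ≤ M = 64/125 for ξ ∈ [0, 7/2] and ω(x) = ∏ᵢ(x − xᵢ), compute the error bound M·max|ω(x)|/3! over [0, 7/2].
343*sqrt(3)/3375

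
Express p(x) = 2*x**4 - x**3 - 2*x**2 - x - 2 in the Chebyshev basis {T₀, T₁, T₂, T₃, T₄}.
(-9/4)T₀ + (-7/4)T₁ + (-1/4)T₃ + (1/4)T₄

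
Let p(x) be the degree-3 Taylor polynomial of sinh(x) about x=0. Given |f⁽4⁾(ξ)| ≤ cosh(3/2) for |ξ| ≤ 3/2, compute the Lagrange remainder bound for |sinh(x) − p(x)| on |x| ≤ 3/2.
27*cosh(3/2)/128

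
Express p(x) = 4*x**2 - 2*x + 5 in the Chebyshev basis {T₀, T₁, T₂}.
(7)T₀ + (-2)T₁ + (2)T₂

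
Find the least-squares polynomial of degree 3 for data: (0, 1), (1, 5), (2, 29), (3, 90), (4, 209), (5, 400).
67/63 + (-79/378)x + (265/252)x² + (323/108)x³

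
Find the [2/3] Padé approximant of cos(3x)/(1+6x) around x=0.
(1 - 15*x**2/4)/(9*x**3/2 + 3*x**2/4 + 6*x + 1)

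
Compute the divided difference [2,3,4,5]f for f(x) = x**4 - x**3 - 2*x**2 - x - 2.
13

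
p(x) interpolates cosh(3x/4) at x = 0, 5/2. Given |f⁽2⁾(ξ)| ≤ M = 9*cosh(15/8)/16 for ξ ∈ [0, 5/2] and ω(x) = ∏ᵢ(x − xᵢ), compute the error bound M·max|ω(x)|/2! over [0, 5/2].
225*cosh(15/8)/512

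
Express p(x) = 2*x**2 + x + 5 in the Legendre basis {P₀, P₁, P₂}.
(17/3)P₀ + P₁ + (4/3)P₂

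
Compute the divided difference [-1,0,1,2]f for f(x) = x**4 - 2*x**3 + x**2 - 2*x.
0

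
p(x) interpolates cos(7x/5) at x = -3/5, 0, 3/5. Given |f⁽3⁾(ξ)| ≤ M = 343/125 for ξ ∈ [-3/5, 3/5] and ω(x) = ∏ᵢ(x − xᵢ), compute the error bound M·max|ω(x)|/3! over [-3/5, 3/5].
343*sqrt(3)/15625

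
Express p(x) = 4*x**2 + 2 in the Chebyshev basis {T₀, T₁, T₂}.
(4)T₀ + (2)T₂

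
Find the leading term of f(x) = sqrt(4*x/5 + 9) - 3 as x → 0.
2*x/15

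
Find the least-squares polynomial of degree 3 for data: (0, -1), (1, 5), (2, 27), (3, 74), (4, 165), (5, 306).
-62/63 + (529/189)x + (307/252)x² + (227/108)x³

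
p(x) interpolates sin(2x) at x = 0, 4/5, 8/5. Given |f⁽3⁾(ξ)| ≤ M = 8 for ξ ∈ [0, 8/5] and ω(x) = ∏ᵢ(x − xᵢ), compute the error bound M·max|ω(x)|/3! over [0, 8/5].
512*sqrt(3)/3375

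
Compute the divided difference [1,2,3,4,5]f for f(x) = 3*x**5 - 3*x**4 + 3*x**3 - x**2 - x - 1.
42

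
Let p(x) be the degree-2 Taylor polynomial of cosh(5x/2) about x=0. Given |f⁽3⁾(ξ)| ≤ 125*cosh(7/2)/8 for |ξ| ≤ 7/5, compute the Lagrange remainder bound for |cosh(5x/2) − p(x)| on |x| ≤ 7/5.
343*cosh(7/2)/48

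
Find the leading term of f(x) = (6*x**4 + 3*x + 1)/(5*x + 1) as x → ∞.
6*x**3/5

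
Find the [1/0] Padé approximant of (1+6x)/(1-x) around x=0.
7*x + 1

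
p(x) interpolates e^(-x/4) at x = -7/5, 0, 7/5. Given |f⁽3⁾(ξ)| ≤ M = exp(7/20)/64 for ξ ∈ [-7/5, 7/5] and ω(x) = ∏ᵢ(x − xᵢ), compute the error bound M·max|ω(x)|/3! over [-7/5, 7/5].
343*sqrt(3)*exp(7/20)/216000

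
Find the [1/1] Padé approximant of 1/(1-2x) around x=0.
1/(1 - 2*x)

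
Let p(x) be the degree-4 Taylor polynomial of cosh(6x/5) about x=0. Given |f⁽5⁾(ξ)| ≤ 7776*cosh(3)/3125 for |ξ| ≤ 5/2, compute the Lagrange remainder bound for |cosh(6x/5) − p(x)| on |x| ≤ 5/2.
81*cosh(3)/40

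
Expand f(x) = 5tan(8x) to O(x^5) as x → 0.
40*x + 2560*x**3/3 + O(x**5)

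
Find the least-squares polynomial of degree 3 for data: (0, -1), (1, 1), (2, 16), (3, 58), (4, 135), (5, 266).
-10/9 + (55/378)x + (11/252)x² + (229/108)x³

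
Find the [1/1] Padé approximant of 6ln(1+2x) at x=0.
12*x/(x + 1)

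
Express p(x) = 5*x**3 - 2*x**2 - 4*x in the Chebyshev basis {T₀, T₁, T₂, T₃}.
-T₀ + (-1/4)T₁ - T₂ + (5/4)T₃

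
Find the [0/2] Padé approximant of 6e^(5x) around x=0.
6/(25*x**2/2 - 5*x + 1)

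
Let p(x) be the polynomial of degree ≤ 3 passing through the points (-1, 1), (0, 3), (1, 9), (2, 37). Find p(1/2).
35/8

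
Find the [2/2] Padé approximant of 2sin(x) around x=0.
2*x/(x**2/6 + 1)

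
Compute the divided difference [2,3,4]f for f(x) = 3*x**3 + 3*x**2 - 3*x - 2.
30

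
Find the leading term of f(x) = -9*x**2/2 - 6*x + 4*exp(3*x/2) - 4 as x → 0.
9*x**3/4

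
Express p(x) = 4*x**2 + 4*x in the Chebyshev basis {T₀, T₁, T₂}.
(2)T₀ + (4)T₁ + (2)T₂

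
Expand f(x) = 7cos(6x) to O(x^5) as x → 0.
7 - 126*x**2 + 378*x**4 + O(x**5)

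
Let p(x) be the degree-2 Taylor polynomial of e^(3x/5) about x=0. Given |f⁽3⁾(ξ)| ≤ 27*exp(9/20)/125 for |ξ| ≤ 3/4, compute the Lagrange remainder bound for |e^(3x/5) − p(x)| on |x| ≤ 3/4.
243*exp(9/20)/16000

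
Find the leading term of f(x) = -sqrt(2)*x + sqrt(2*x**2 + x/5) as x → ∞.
sqrt(2)/20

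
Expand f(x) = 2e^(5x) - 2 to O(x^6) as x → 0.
10*x + 25*x**2 + 125*x**3/3 + 625*x**4/12 + 625*x**5/12 + O(x**6)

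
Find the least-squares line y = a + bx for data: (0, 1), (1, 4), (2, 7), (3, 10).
a = 1, b = 3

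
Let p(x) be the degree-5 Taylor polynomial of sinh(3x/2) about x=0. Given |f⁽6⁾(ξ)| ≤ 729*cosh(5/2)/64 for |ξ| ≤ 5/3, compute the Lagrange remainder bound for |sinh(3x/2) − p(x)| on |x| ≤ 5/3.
3125*cosh(5/2)/9216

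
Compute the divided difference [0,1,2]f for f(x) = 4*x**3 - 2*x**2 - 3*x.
10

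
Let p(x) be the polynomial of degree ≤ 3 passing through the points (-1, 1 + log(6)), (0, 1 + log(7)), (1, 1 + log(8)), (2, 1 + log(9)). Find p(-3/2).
1 + log(192*2**(1/8)*3**(9/16)*7**(13/16)/343)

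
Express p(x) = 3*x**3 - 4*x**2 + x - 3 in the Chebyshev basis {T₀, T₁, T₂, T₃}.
(-5)T₀ + (13/4)T₁ + (-2)T₂ + (3/4)T₃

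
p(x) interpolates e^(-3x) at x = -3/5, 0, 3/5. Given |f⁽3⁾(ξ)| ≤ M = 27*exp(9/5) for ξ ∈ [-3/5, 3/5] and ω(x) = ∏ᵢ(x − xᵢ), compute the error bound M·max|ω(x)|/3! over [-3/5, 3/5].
27*sqrt(3)*exp(9/5)/125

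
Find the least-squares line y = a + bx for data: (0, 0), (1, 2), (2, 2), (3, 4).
a = 1/5, b = 6/5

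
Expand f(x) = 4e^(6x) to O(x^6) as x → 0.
4 + 24*x + 72*x**2 + 144*x**3 + 216*x**4 + 1296*x**5/5 + O(x**6)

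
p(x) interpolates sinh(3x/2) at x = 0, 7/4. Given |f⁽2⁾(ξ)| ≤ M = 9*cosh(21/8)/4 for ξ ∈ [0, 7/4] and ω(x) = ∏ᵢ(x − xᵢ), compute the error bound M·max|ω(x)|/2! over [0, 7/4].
441*cosh(21/8)/512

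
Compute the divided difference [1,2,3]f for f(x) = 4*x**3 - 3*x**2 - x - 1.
21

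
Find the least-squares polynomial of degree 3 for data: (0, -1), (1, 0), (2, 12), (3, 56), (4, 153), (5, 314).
-43/63 + (-305/378)x + (-305/126)x² + (82/27)x³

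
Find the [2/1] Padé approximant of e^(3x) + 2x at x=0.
(-x**2/2 + 4*x + 1)/(1 - x)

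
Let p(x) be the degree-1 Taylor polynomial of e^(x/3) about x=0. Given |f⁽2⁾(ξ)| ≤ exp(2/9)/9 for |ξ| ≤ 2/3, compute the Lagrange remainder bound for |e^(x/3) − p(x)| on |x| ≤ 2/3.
2*exp(2/9)/81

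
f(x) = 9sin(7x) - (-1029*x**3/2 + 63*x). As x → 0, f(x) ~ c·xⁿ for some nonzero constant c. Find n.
5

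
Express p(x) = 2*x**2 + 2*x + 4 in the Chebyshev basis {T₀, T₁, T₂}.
(5)T₀ + (2)T₁ + T₂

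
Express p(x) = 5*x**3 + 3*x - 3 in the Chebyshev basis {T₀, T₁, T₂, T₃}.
(-3)T₀ + (27/4)T₁ + (5/4)T₃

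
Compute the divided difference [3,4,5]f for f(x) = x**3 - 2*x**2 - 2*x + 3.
10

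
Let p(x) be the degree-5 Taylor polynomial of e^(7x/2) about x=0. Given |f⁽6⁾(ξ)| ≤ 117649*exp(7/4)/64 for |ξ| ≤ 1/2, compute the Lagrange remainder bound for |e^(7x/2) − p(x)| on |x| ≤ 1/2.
117649*exp(7/4)/2949120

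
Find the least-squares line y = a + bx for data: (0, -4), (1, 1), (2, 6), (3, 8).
a = -17/5, b = 41/10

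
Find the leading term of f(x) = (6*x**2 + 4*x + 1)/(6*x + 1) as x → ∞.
x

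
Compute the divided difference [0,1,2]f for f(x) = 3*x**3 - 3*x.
9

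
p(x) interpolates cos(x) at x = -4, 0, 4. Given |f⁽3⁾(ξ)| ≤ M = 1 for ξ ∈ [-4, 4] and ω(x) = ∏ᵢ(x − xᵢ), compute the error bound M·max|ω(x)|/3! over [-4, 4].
64*sqrt(3)/27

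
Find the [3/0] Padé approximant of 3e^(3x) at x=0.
27*x**3/2 + 27*x**2/2 + 9*x + 3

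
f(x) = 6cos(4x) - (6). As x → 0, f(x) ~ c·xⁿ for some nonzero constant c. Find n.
2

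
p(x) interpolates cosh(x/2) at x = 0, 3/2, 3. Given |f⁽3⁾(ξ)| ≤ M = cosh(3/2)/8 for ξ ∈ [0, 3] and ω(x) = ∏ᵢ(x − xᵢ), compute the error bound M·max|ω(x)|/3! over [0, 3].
sqrt(3)*cosh(3/2)/64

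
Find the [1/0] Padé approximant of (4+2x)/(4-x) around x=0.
3*x/4 + 1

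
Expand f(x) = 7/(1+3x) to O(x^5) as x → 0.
7 - 21*x + 63*x**2 - 189*x**3 + 567*x**4 + O(x**5)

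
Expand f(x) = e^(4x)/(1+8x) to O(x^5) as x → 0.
1 - 4*x + 40*x**2 - 928*x**3/3 + 7456*x**4/3 + O(x**5)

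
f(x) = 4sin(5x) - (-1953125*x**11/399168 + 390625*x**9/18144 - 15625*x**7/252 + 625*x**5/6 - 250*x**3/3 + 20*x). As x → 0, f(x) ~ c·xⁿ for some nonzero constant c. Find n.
13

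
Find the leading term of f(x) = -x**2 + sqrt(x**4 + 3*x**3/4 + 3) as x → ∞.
3*x/8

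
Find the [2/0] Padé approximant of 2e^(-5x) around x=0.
25*x**2 - 10*x + 2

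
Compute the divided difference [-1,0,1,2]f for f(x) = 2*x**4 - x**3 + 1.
3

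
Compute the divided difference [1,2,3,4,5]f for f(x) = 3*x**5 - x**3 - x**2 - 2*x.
45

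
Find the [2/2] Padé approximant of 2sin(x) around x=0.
2*x/(x**2/6 + 1)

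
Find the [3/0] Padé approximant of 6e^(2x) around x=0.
8*x**3 + 12*x**2 + 12*x + 6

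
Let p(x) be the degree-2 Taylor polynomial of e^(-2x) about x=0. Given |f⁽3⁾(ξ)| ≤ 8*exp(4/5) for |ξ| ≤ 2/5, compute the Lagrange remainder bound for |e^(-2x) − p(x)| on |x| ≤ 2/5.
32*exp(4/5)/375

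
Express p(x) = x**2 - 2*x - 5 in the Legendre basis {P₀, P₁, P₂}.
(-14/3)P₀ + (-2)P₁ + (2/3)P₂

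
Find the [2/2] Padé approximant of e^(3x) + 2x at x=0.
(39*x**2/4 + 13*x/2 + 1)/(-9*x**2/4 + 3*x/2 + 1)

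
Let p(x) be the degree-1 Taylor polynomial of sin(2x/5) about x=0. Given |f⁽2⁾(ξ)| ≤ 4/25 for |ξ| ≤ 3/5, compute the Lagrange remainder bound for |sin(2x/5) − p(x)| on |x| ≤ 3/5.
18/625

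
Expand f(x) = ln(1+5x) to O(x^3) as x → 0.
5*x - 25*x**2/2 + O(x**3)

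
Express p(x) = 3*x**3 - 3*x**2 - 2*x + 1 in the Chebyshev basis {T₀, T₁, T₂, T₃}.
(-1/2)T₀ + (1/4)T₁ + (-3/2)T₂ + (3/4)T₃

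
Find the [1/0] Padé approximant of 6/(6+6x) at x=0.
1 - x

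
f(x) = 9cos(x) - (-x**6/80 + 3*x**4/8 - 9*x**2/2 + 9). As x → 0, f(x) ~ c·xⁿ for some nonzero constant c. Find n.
8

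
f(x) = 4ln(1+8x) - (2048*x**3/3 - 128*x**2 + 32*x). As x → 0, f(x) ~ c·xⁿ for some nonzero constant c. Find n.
4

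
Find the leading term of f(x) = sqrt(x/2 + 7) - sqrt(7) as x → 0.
sqrt(7)*x/28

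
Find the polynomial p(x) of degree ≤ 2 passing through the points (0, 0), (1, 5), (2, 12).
x**2 + 4*x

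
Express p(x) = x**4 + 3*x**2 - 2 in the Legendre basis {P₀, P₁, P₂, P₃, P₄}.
(-4/5)P₀ + (18/7)P₂ + (8/35)P₄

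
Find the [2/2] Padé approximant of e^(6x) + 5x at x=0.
(87*x**2/4 + 47*x/4 + 1)/(-9*x**2/2 + 3*x/4 + 1)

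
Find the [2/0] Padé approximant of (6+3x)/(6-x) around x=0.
x**2/9 + 2*x/3 + 1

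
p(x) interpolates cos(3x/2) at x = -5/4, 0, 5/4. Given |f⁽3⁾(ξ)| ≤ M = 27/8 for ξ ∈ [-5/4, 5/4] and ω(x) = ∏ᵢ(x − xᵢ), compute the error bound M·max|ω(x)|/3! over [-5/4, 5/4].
125*sqrt(3)/512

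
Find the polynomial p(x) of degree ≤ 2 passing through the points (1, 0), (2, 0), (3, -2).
-x**2 + 3*x - 2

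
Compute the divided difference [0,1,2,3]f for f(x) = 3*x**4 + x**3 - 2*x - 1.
19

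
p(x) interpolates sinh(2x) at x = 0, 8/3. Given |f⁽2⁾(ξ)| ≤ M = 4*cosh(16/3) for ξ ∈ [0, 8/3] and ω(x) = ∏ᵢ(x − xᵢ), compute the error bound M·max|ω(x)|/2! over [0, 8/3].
32*cosh(16/3)/9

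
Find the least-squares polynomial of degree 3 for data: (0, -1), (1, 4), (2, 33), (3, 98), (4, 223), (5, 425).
-79/63 + (757/378)x + (263/252)x² + (337/108)x³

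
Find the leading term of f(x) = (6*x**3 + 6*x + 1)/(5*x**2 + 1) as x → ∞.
6*x/5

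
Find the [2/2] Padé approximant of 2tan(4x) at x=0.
8*x/(1 - 16*x**2/3)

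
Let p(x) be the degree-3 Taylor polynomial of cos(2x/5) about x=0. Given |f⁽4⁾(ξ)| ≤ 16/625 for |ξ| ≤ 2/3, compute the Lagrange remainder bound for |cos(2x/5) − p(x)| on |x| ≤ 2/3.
32/151875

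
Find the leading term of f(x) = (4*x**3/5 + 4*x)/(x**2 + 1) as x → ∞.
4*x/5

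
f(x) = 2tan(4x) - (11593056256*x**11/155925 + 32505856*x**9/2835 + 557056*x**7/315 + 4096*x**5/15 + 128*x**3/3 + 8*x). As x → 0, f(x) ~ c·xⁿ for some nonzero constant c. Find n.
13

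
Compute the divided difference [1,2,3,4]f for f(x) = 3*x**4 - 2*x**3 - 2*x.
28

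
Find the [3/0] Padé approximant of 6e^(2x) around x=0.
8*x**3 + 12*x**2 + 12*x + 6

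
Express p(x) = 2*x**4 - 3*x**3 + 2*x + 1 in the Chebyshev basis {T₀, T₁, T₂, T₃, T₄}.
(7/4)T₀ + (-1/4)T₁ + T₂ + (-3/4)T₃ + (1/4)T₄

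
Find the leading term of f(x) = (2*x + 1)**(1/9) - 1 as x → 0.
2*x/9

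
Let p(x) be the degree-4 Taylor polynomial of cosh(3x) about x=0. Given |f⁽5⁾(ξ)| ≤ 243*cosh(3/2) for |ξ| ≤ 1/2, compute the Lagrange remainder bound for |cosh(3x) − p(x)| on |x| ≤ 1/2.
81*cosh(3/2)/1280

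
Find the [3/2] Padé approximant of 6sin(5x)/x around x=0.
(30 - 175*x**2/2)/(5*x**2/4 + 1)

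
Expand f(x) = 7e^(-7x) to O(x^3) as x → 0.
7 - 49*x + 343*x**2/2 + O(x**3)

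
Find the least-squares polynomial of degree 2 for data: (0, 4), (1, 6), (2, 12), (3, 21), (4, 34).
139/35 + (5/14)x + (25/14)x²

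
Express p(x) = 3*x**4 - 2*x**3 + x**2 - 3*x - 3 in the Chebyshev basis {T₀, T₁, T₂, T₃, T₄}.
(-11/8)T₀ + (-9/2)T₁ + (2)T₂ + (-1/2)T₃ + (3/8)T₄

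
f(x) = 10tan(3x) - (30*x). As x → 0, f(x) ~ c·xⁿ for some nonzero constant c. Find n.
3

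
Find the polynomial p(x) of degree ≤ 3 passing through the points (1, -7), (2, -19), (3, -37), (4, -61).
-3*x**2 - 3*x - 1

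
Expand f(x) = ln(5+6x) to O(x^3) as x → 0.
log(5) + 6*x/5 - 18*x**2/25 + O(x**3)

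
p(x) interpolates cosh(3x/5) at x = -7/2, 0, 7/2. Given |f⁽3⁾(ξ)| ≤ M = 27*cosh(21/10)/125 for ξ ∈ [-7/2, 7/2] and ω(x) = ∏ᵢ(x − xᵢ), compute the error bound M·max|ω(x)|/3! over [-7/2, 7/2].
343*sqrt(3)*cosh(21/10)/1000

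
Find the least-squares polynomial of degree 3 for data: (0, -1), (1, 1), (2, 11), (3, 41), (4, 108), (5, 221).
-17/18 + (1817/756)x + (-347/126)x² + (241/108)x³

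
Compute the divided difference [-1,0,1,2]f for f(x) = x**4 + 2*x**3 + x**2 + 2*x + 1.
4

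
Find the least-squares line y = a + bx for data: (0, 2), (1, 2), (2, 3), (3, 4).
a = 17/10, b = 7/10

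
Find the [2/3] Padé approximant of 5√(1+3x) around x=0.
(315*x**2/16 + 21*x + 5)/(-27*x**3/160 + 81*x**2/80 + 27*x/10 + 1)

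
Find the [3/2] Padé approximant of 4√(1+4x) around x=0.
(8*x**3 + 36*x**2 + 24*x + 4)/(3*x**2 + 4*x + 1)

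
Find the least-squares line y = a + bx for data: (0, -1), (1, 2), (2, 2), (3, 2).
a = -1/10, b = 9/10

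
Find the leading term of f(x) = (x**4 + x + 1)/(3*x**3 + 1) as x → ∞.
x/3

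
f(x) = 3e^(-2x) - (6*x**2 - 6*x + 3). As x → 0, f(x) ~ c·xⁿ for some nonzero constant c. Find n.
3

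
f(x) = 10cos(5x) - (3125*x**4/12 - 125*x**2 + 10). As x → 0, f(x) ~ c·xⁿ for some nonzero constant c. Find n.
6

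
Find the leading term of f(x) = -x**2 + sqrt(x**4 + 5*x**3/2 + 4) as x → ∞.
5*x/4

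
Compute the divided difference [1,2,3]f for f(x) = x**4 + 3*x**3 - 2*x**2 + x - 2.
41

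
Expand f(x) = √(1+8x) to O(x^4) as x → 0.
1 + 4*x - 8*x**2 + 32*x**3 + O(x**4)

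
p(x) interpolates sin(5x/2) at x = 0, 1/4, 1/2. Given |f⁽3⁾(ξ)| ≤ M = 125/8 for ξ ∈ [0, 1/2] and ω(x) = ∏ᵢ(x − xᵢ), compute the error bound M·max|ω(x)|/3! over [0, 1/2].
125*sqrt(3)/13824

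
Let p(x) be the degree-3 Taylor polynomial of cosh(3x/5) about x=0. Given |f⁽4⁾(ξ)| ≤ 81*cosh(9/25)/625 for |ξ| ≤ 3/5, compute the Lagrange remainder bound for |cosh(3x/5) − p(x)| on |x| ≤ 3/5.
2187*cosh(9/25)/3125000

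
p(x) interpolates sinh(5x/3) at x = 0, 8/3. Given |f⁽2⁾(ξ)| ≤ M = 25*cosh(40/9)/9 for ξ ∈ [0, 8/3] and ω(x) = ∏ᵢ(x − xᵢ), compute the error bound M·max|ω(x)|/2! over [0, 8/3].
200*cosh(40/9)/81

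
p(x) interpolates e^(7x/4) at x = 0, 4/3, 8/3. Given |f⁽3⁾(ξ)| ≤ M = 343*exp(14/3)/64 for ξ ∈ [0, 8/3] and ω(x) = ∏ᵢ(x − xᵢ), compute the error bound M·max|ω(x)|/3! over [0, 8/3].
343*sqrt(3)*exp(14/3)/729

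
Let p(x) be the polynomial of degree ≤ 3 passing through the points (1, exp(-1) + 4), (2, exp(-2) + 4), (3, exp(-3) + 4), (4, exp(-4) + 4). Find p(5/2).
(-exp(3) - 1 + 9*e + 9*exp(2) + 64*exp(4))*exp(-4)/16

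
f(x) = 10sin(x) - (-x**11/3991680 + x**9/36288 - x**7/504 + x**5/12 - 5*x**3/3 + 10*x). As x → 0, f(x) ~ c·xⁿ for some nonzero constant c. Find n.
13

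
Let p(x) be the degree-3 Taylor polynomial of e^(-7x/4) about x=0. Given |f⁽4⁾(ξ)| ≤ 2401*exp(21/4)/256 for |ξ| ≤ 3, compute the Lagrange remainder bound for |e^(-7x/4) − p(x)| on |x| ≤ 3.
64827*exp(21/4)/2048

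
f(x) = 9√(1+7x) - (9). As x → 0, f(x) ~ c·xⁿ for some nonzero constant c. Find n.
1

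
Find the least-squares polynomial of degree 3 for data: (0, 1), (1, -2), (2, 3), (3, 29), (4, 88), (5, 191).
15/14 + (-101/28)x + (-47/28)x² + (2)x³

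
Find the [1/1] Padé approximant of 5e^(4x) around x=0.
(10*x + 5)/(1 - 2*x)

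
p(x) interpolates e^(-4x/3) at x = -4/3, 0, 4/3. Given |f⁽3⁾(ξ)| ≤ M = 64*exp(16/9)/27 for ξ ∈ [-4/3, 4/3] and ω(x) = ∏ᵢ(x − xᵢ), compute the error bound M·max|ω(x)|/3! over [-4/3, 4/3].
4096*sqrt(3)*exp(16/9)/19683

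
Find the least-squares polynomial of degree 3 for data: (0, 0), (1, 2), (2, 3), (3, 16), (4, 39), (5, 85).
5/42 + (667/252)x + (-29/12)x² + (19/18)x³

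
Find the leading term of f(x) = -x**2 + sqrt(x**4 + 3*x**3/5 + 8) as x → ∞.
3*x/10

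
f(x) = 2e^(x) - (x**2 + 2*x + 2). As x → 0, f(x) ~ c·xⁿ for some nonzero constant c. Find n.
3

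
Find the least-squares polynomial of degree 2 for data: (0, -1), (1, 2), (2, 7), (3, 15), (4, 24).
-37/35 + (141/70)x + (15/14)x²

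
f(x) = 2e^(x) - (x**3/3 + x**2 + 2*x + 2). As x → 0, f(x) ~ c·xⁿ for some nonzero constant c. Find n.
4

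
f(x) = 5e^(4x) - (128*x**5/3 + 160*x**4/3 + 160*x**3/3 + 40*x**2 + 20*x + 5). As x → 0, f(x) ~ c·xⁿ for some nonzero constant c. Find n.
6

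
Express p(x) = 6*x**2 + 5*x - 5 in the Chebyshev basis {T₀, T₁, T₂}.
(-2)T₀ + (5)T₁ + (3)T₂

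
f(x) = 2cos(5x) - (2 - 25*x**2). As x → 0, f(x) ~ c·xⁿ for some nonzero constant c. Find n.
4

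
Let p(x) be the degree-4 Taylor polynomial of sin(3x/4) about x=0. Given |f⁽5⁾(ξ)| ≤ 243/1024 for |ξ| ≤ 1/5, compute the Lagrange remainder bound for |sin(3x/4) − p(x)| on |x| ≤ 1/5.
81/128000000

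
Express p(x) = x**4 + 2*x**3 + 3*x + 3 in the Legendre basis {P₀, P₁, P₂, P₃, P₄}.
(16/5)P₀ + (21/5)P₁ + (4/7)P₂ + (4/5)P₃ + (8/35)P₄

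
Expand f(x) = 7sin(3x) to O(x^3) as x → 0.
21*x + O(x**3)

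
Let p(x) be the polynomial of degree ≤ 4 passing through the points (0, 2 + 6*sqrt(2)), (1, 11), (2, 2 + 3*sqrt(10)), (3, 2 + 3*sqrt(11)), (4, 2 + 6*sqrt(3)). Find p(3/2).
-15*sqrt(11)/32 - 15*sqrt(2)/64 + 9*sqrt(3)/64 + 199/32 + 135*sqrt(10)/64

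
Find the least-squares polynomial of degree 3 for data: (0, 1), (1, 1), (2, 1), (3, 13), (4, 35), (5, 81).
22/21 + (95/126)x + (-47/21)x² + (19/18)x³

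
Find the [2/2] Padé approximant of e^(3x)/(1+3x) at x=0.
(7*x**2/4 + 2*x + 1)/(-11*x**2/4 + 2*x + 1)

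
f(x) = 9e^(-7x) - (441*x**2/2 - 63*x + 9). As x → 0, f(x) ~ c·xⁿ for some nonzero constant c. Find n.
3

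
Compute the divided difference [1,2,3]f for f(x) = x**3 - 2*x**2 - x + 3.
4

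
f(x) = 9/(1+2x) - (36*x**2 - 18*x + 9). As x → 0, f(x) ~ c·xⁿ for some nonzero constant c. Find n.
3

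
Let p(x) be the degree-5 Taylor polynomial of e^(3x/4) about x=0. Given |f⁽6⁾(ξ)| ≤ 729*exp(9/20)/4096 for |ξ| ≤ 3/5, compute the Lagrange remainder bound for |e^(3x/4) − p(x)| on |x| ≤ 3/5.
59049*exp(9/20)/5120000000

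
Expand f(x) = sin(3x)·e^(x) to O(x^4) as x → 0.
3*x + 3*x**2 - 3*x**3 + O(x**4)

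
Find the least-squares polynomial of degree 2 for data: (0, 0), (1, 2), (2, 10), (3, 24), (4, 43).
-3/35 + (-22/35)x + (20/7)x²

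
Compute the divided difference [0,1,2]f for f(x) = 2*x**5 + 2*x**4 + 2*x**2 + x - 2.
46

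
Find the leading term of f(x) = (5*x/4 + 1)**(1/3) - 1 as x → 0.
5*x/12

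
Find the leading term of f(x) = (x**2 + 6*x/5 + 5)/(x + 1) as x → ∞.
x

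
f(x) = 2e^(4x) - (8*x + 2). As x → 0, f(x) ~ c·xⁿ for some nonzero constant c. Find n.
2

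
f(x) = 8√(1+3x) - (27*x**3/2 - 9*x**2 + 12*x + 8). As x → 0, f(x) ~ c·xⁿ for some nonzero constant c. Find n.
4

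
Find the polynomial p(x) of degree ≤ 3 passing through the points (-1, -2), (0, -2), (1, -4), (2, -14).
-x**3 - x**2 - 2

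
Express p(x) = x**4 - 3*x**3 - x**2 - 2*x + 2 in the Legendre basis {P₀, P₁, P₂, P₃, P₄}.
(28/15)P₀ + (-19/5)P₁ + (-2/21)P₂ + (-6/5)P₃ + (8/35)P₄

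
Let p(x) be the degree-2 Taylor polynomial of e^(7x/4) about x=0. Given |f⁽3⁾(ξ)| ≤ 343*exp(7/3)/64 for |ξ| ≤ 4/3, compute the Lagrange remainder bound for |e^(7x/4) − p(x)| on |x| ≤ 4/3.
343*exp(7/3)/162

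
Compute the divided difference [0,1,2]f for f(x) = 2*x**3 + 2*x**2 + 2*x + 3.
8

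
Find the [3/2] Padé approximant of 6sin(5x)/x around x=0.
(30 - 175*x**2/2)/(5*x**2/4 + 1)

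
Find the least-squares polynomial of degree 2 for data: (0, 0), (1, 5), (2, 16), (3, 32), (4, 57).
8/35 + (87/70)x + (45/14)x²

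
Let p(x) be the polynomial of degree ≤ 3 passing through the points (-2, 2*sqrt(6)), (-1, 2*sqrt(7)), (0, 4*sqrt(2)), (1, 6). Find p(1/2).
-5*sqrt(7)/8 + sqrt(6)/8 + 15/8 + 15*sqrt(2)/4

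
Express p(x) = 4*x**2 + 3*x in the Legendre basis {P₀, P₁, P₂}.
(4/3)P₀ + (3)P₁ + (8/3)P₂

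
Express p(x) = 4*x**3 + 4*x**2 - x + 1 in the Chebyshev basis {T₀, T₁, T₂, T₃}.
(3)T₀ + (2)T₁ + (2)T₂ + T₃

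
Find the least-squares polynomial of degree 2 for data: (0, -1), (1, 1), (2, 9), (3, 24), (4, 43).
-8/7 + (-43/70)x + (41/14)x²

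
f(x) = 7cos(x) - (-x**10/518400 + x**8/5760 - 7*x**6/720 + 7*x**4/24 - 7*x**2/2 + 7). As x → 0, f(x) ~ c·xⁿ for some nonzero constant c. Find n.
12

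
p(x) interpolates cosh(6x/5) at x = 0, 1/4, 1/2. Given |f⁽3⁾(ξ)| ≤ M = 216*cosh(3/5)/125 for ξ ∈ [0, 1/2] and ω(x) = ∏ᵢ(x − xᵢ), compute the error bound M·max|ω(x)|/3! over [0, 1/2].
sqrt(3)*cosh(3/5)/1000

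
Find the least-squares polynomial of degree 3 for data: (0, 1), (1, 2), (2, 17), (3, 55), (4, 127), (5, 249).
16/21 + (-8/63)x + (1/12)x² + (71/36)x³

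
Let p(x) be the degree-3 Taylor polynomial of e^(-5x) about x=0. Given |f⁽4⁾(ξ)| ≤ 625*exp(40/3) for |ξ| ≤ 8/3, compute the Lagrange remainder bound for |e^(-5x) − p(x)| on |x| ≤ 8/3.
320000*exp(40/3)/243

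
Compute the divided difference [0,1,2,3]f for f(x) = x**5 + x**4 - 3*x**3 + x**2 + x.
28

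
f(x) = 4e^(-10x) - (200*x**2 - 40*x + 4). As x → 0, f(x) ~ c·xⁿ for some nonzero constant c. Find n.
3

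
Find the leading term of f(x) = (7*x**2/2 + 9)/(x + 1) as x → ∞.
7*x/2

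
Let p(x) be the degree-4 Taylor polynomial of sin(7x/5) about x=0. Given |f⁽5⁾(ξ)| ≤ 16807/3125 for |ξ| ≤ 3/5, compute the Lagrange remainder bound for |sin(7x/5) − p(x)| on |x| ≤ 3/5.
1361367/390625000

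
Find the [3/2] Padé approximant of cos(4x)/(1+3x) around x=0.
(56*x**3 - 56*x**2/3 - 3*x + 1)/(1 - 59*x**2/3)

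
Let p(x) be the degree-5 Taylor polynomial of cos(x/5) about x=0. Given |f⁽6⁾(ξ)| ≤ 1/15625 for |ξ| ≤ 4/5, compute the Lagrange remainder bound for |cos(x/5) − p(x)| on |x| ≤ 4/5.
256/10986328125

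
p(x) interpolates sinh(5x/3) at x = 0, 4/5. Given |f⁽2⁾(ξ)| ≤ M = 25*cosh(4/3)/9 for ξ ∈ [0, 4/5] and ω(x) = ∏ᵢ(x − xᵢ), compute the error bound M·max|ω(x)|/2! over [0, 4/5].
2*cosh(4/3)/9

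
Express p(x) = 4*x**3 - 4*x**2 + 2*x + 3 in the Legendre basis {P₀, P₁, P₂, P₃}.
(5/3)P₀ + (22/5)P₁ + (-8/3)P₂ + (8/5)P₃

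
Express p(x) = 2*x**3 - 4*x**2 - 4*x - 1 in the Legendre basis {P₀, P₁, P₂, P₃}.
(-7/3)P₀ + (-14/5)P₁ + (-8/3)P₂ + (4/5)P₃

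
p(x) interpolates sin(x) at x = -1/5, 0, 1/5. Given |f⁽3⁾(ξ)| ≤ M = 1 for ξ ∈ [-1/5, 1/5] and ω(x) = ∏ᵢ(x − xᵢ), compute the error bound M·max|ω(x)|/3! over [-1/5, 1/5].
sqrt(3)/3375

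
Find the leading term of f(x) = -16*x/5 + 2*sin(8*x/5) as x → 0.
-512*x**3/375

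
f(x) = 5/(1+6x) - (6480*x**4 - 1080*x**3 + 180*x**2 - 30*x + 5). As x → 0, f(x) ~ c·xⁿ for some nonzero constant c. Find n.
5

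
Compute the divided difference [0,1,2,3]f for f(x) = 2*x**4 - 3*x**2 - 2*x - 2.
12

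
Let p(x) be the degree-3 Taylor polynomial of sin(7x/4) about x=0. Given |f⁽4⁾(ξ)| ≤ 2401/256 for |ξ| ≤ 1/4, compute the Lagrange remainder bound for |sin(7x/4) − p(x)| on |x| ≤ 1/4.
2401/1572864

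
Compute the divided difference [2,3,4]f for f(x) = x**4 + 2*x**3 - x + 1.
73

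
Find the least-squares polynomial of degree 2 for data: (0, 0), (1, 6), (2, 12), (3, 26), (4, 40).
8/35 + (22/7)x + (12/7)x²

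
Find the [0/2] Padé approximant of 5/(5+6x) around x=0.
1/(6*x/5 + 1)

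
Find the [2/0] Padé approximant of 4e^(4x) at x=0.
32*x**2 + 16*x + 4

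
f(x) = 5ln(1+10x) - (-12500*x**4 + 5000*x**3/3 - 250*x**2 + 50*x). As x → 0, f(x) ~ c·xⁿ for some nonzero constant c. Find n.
5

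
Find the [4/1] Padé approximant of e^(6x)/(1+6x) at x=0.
(318*x**4/5 + 168*x**3/5 + 18*x**2 + 88*x/15 + 1)/(88*x/15 + 1)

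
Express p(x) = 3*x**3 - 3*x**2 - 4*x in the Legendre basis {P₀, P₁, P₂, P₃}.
-P₀ + (-11/5)P₁ + (-2)P₂ + (6/5)P₃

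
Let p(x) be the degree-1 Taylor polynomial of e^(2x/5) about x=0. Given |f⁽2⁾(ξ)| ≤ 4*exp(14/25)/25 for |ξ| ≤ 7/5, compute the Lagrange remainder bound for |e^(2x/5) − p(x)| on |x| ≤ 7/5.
98*exp(14/25)/625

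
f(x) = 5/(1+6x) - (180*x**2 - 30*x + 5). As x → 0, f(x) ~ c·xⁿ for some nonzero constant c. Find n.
3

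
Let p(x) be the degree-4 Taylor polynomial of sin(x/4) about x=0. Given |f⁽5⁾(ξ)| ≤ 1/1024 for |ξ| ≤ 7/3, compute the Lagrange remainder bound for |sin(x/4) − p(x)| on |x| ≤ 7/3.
16807/29859840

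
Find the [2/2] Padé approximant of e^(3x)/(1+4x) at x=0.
(129*x**2/76 + 77*x/38 + 1)/(-287*x**2/76 + 115*x/38 + 1)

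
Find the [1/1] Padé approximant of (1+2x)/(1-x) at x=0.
(2*x + 1)/(1 - x)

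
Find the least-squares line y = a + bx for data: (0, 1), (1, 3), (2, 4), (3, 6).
a = 11/10, b = 8/5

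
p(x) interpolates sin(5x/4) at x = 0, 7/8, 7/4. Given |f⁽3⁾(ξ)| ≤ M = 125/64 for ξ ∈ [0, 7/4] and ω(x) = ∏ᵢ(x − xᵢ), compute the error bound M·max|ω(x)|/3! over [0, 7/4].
42875*sqrt(3)/884736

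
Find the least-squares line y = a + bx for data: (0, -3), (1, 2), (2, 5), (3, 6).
a = -2, b = 3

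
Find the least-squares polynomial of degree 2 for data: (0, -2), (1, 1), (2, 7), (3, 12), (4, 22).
-68/35 + (153/70)x + (13/14)x²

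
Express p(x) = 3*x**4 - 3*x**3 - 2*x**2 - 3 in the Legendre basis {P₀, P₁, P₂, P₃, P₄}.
(-46/15)P₀ + (-9/5)P₁ + (8/21)P₂ + (-6/5)P₃ + (24/35)P₄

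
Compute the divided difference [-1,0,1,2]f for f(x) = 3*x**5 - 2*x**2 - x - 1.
15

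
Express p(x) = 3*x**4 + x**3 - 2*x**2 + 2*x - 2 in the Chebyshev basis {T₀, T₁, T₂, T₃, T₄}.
(-15/8)T₀ + (11/4)T₁ + (1/2)T₂ + (1/4)T₃ + (3/8)T₄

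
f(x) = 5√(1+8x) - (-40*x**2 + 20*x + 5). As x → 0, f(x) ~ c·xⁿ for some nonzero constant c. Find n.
3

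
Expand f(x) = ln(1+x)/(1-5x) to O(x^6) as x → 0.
x + 9*x**2/2 + 137*x**3/6 + 1367*x**4/12 + 34187*x**5/60 + O(x**6)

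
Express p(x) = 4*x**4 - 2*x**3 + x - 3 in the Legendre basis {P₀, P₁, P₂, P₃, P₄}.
(-11/5)P₀ + (-1/5)P₁ + (16/7)P₂ + (-4/5)P₃ + (32/35)P₄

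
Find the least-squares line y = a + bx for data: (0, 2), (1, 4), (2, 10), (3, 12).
a = 8/5, b = 18/5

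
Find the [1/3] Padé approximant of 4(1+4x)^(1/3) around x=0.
(40*x/3 + 4)/(64*x**3/81 - 8*x**2/9 + 2*x + 1)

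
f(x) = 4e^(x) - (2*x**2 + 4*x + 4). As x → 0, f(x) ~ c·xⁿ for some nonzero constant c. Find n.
3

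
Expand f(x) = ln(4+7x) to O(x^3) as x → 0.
log(4) + 7*x/4 - 49*x**2/32 + O(x**3)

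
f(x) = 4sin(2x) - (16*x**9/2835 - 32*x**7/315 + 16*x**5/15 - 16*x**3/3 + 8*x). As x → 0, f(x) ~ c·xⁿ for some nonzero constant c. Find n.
11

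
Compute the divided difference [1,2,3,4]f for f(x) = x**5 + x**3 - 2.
66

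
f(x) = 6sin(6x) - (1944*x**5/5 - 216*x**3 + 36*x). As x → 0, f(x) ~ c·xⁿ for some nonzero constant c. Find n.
7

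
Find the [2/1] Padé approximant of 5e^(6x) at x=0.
(30*x**2 + 20*x + 5)/(1 - 2*x)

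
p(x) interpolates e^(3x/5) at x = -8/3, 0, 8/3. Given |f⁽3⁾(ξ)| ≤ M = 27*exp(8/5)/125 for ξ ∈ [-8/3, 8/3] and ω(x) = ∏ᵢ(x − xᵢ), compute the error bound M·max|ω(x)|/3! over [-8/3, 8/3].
512*sqrt(3)*exp(8/5)/3375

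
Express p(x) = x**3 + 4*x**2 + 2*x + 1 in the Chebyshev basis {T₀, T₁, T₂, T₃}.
(3)T₀ + (11/4)T₁ + (2)T₂ + (1/4)T₃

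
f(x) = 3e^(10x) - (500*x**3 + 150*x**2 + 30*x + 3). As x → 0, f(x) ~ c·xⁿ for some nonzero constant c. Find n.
4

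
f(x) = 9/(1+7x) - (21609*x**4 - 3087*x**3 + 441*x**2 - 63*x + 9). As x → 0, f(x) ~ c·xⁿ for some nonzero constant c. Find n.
5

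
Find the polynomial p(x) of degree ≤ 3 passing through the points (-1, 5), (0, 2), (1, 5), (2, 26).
2*x**3 + 3*x**2 - 2*x + 2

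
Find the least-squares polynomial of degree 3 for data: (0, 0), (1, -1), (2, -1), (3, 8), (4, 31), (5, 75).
1/18 + (-1/756)x + (-293/126)x² + (115/108)x³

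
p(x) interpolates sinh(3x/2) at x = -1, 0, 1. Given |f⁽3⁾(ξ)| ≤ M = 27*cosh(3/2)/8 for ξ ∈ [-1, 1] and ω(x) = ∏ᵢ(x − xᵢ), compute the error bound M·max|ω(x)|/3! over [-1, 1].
sqrt(3)*cosh(3/2)/8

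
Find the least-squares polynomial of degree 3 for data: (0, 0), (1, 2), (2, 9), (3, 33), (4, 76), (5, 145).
5/21 + (-17/18)x + (71/84)x² + (37/36)x³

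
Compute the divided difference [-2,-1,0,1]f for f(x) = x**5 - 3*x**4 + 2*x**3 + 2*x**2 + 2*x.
13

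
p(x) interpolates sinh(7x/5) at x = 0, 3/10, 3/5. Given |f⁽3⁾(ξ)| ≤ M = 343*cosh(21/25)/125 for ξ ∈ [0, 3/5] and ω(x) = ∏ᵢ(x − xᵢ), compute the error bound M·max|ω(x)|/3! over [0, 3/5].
343*sqrt(3)*cosh(21/25)/125000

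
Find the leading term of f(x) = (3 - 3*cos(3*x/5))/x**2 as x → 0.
27/50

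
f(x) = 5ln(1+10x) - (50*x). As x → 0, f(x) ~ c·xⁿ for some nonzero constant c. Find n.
2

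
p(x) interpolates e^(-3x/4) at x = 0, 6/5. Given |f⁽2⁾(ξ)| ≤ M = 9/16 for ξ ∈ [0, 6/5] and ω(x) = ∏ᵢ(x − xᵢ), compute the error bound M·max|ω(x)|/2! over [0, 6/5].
81/800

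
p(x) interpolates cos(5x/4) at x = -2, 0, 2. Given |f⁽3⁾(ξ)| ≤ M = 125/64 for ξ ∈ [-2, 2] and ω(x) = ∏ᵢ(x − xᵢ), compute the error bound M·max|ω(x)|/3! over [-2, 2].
125*sqrt(3)/216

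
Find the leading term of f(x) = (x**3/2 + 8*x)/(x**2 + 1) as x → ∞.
x/2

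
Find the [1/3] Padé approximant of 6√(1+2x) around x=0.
(21*x/2 + 6)/(x**3/8 - x**2/4 + 3*x/4 + 1)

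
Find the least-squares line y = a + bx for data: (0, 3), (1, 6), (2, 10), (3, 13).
a = 29/10, b = 17/5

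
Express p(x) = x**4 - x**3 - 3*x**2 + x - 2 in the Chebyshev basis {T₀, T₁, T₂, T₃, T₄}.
(-25/8)T₀ + (1/4)T₁ - T₂ + (-1/4)T₃ + (1/8)T₄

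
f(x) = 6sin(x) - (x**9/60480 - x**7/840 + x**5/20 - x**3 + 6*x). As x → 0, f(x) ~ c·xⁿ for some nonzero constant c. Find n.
11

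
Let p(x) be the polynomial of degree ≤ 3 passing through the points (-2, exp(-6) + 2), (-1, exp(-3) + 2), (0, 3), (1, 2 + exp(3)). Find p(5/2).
(-35 + 135*exp(3) + (-157 + 105*exp(3))*exp(6))*exp(-6)/16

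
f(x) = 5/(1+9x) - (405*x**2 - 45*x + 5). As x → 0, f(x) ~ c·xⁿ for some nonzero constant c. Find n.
3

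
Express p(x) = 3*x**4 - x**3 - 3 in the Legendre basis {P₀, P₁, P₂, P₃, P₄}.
(-12/5)P₀ + (-3/5)P₁ + (12/7)P₂ + (-2/5)P₃ + (24/35)P₄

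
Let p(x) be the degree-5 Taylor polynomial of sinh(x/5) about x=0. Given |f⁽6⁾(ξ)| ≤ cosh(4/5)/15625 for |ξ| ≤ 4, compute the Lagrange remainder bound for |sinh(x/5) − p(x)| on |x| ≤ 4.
256*cosh(4/5)/703125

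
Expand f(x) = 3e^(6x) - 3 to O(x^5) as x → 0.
18*x + 54*x**2 + 108*x**3 + 162*x**4 + O(x**5)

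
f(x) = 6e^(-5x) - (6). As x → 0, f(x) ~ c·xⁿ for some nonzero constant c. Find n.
1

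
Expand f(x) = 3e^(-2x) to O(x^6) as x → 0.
3 - 6*x + 6*x**2 - 4*x**3 + 2*x**4 - 4*x**5/5 + O(x**6)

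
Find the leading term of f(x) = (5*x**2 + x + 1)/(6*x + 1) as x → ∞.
5*x/6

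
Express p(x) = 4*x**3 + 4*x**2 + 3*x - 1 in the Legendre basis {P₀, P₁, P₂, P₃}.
(1/3)P₀ + (27/5)P₁ + (8/3)P₂ + (8/5)P₃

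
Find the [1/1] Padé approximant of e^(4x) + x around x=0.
(17*x/5 + 1)/(1 - 8*x/5)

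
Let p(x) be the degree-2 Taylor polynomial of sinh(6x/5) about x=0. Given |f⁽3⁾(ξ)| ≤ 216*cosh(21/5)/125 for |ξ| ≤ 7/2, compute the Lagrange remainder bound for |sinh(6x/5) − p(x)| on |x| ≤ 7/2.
3087*cosh(21/5)/250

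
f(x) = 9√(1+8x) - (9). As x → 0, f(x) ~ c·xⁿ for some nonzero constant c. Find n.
1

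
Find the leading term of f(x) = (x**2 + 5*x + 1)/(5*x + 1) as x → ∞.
x/5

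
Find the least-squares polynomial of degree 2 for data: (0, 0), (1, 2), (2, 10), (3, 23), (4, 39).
-2/7 + (33/70)x + (33/14)x²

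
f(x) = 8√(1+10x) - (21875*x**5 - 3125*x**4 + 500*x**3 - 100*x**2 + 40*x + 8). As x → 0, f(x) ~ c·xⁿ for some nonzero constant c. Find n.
6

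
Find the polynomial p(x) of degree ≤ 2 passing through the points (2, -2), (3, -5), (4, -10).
-x**2 + 2*x - 2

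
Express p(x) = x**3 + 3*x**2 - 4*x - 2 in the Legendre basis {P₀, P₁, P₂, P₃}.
-P₀ + (-17/5)P₁ + (2)P₂ + (2/5)P₃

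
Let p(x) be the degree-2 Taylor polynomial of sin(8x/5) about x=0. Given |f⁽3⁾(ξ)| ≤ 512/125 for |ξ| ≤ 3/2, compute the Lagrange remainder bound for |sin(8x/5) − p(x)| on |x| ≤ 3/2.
288/125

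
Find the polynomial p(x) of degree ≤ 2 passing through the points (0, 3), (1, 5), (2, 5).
-x**2 + 3*x + 3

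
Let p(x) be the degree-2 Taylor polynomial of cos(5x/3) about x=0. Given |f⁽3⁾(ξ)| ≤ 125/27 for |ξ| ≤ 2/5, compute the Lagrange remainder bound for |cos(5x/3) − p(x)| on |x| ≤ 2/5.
4/81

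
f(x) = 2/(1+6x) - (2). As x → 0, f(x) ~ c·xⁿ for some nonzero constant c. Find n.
1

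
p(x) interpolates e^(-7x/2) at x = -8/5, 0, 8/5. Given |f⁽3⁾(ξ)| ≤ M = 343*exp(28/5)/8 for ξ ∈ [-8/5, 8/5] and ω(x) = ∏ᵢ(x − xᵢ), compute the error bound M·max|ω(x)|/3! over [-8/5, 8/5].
21952*sqrt(3)*exp(28/5)/3375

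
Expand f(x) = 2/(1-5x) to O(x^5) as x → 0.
2 + 10*x + 50*x**2 + 250*x**3 + 1250*x**4 + O(x**5)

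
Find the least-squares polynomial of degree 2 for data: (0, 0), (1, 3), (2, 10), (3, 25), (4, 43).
1/35 + (-2/35)x + (19/7)x²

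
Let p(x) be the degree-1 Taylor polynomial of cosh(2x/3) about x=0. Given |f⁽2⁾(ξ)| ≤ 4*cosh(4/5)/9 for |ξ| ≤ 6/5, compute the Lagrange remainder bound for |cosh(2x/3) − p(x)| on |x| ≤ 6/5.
8*cosh(4/5)/25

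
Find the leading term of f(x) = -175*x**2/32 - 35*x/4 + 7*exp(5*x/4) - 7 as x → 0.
875*x**3/384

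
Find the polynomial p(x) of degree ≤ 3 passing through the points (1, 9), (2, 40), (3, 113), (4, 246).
3*x**3 + 3*x**2 + x + 2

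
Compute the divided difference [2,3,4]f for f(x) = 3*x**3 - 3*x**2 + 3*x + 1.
24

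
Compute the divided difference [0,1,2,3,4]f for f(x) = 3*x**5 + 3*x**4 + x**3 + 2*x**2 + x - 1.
33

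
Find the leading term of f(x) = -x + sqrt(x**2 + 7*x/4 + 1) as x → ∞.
7/8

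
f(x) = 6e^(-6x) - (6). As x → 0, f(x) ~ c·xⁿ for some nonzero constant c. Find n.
1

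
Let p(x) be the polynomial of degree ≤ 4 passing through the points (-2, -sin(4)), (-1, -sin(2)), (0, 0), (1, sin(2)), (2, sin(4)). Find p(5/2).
-15*sin(2)/8 + 35*sin(4)/16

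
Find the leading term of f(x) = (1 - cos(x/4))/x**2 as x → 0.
1/32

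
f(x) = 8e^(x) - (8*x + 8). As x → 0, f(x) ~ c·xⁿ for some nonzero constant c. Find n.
2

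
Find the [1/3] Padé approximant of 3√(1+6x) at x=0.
(63*x/4 + 3)/(27*x**3/8 - 9*x**2/4 + 9*x/4 + 1)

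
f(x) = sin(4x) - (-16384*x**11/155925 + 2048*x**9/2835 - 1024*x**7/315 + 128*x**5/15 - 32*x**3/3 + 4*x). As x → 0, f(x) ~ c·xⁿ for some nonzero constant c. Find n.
13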